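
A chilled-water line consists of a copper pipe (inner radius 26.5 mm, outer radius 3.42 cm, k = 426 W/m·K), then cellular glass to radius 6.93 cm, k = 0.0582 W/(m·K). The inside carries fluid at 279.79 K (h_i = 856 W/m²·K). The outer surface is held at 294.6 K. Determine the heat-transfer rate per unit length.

Series thermal resistances, inner to outer:
  R'_conv,in = 1/(2πr h) = 1/(2π·0.0265·856) = 0.007016 m·K/W
  R'_copper = ln(0.0342/0.0265)/(2πk) = 0.2551/(2π·426) = 9.530×10^-5 m·K/W
  R'_cellular glass = ln(0.0693/0.0342)/(2πk) = 0.7062/(2π·0.0582) = 1.931 m·K/W
ΣR = 0.007016 + 9.530×10^-5 + 1.931 = 1.938 m·K/W
Q' = ΔT/ΣR = (279.79 K − 294.6 K)/1.938 = -7.64 W/m
(Negative Q' ⇒ heat flows inward; heat gain = 7.64 W/m.)

Q' = 7.64 W/m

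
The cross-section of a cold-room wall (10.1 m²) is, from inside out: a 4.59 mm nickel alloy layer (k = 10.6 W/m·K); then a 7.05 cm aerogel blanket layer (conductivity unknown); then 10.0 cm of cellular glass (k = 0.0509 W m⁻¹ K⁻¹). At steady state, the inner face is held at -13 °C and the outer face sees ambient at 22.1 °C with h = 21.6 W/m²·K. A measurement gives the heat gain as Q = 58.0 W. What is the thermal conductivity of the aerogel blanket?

k = 0.0172 W/m·K

ΣR = ΔT/Q = |-13 − 22.1|/58.0 = 0.6052 K/W
Known resistances:
  R_nickel alloy = L/(kA) = 0.00459/(10.6·10.1) = 4.287×10^-5 K/W
  R_cellular glass = L/(kA) = 0.100/(0.0509·10.1) = 0.1945 K/W
  R_conv,out = 1/(hA) = 1/(21.6·10.1) = 0.004584 K/W
R_aerogel blanket = ΣR − ΣR_known = 0.6052 − 0.1991 = 0.4061 K/W
L/(kA) = 0.4061 ⇒ k = 0.0705/(0.4061·10.1) = 0.0172 W/m·K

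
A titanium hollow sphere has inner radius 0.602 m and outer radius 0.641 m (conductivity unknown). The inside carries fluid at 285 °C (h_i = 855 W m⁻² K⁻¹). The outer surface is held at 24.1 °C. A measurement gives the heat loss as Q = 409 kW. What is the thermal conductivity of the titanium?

k = 21.1 W/m·K

ΣR = ΔT/Q = |285 − 24.1|/4.09×10^5 = 6.379×10^-4 K/W
Known resistances:
  R_conv,in = 1/(4πr²h) = 1/(4π·0.602²·855) = 2.568×10^-4 K/W
R_titanium = ΣR − ΣR_known = 6.379×10^-4 − 2.568×10^-4 = 3.811×10^-4 K/W
(1/r₁−1/r₂)/(4πk) = 3.811×10^-4 ⇒ k = 0.1011/(4π·3.811×10^-4) = 21.1 W/m·K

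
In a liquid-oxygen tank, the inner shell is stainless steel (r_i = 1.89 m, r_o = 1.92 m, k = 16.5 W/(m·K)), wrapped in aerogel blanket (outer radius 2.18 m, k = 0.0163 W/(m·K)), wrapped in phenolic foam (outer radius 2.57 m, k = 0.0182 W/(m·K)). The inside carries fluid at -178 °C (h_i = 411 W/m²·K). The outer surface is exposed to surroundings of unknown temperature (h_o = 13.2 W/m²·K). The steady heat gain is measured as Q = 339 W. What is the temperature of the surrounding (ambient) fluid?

T_out = 28.3 °C

Sum the resistances:
  R_conv,in = 1/(4πr²h) = 1/(4π·1.89²·411) = 5.420×10^-5 K/W
  R_stainless steel = (1/1.89 − 1/1.92)/(4πk) = 0.008267/(4π·16.5) = 3.987×10^-5 K/W
  R_aerogel blanket = (1/1.92 − 1/2.18)/(4πk) = 0.06212/(4π·0.0163) = 0.3033 K/W
  R_phenolic foam = (1/2.18 − 1/2.57)/(4πk) = 0.06961/(4π·0.0182) = 0.3044 K/W
  R_conv,out = 1/(4πr²h) = 1/(4π·2.57²·13.2) = 9.127×10^-4 K/W
ΣR = 0.6086 K/W
ΔT = Q·ΣR = 339 × 0.6086 = 206.3 K
Heat flows inward, so T_out = T_in + ΔT = -178 + 206.3 = 28.3 °C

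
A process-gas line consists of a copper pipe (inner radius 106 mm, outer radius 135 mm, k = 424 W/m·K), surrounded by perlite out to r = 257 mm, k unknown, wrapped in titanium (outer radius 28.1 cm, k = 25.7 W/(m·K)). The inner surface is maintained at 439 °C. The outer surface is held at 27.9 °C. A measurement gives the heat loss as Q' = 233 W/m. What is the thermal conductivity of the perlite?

ΣR = ΔT/Q' = |439 − 27.9|/233 = 1.764 m·K/W
Known resistances:
  R'_copper = ln(0.135/0.106)/(2πk) = 0.2418/(2π·424) = 9.078×10^-5 m·K/W
  R'_titanium = ln(0.281/0.257)/(2πk) = 0.08928/(2π·25.7) = 5.529×10^-4 m·K/W
R_perlite = ΣR − ΣR_known = 1.764 − 6.437×10^-4 = 1.763 m·K/W
ln(r₂/r₁)/(2πk) = 1.763 ⇒ k = 0.6438/(2π·1.763) = 0.0581 W/m·K

k = 0.0581 W/m·K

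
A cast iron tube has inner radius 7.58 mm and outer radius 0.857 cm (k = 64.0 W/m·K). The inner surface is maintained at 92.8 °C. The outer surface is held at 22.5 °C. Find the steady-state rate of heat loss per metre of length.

Q' = 2πk·ΔT/ln(r₂/r₁) = 2π × 64.0 × 70.3 / ln(0.00857/0.00758) = 2.30×10^5 W/m

Q' = 230 kW/m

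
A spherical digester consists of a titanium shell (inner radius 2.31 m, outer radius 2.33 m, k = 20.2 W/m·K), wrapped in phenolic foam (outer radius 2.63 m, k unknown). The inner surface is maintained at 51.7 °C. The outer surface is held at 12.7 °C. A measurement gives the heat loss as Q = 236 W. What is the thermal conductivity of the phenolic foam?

ΣR = ΔT/Q = |51.7 − 12.7|/236 = 0.1653 K/W
Known resistances:
  R_titanium = (1/2.31 − 1/2.33)/(4πk) = 0.003716/(4π·20.2) = 1.464×10^-5 K/W
R_phenolic foam = ΣR − ΣR_known = 0.1653 − 1.464×10^-5 = 0.1653 K/W
(1/r₁−1/r₂)/(4πk) = 0.1653 ⇒ k = 0.04896/(4π·0.1653) = 0.0236 W/m·K

k = 0.0236 W/m·K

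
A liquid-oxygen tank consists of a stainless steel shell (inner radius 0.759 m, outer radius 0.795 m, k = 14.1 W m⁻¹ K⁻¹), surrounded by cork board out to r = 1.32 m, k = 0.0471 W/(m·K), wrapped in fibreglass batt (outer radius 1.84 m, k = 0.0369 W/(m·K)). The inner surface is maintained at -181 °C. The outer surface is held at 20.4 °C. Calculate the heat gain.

Series thermal resistances, inner to outer:
  R_stainless steel = (1/0.759 − 1/0.795)/(4πk) = 0.05966/(4π·14.1) = 3.367×10^-4 K/W
  R_cork board = (1/0.795 − 1/1.32)/(4πk) = 0.5003/(4π·0.0471) = 0.8453 K/W
  R_fibreglass batt = (1/1.32 − 1/1.84)/(4πk) = 0.2141/(4π·0.0369) = 0.4617 K/W
ΣR = 3.367×10^-4 + 0.8453 + 0.4617 = 1.307 K/W
Q = ΔT/ΣR = (-181 °C − 20.4 °C)/1.307 = -154 W
(Negative Q ⇒ heat flows inward; heat gain = 154 W.)

Q = 154 W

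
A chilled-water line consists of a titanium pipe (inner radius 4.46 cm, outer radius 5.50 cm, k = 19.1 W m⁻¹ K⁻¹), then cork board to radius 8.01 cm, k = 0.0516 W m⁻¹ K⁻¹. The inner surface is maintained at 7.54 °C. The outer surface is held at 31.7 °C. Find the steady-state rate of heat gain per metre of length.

Resistance network (inner→outer):
  R'_titanium = ln(0.0550/0.0446)/(2πk) = 0.2096/(2π·19.1) = 0.001747 m·K/W
  R'_cork board = ln(0.0801/0.0550)/(2πk) = 0.3759/(2π·0.0516) = 1.160 m·K/W
ΣR = 0.001747 + 1.160 = 1.162 m·K/W
Q' = ΔT/ΣR = (7.54 °C − 31.7 °C)/1.162 = -20.8 W/m
(Negative Q' ⇒ heat flows inward; heat gain = 20.8 W/m.)

Q' = 20.8 W/m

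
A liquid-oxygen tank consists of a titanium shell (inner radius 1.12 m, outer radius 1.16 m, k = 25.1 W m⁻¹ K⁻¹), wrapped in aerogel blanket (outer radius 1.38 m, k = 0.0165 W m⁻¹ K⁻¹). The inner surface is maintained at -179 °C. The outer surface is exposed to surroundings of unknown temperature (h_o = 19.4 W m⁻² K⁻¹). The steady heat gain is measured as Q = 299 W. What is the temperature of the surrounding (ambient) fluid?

Series resistances:
  R_titanium = (1/1.12 − 1/1.16)/(4πk) = 0.03079/(4π·25.1) = 9.761×10^-5 K/W
  R_aerogel blanket = (1/1.16 − 1/1.38)/(4πk) = 0.1374/(4π·0.0165) = 0.6628 K/W
  R_conv,out = 1/(4πr²h) = 1/(4π·1.38²·19.4) = 0.002154 K/W
ΣR = 0.6651 K/W
ΔT = Q·ΣR = 299 × 0.6651 = 198.9 K
Heat flows inward, so T_out = T_in + ΔT = -179 + 198.9 = 19.9 °C

T_out = 19.9 °C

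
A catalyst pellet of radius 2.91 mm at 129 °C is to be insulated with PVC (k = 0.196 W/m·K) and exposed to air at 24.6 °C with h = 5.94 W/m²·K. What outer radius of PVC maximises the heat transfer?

For a sphere, r_cr = 2k_ins/h = 2·0.196/5.94 = 0.0660 m = 6.60 cm

r_cr = 6.60 cm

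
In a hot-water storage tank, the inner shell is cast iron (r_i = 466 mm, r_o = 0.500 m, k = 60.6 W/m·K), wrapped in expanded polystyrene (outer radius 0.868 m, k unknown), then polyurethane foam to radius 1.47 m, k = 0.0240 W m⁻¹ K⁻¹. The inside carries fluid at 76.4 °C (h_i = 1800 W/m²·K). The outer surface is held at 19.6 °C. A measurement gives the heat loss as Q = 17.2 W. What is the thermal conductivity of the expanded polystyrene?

k = 0.0388 W/m·K

ΣR = ΔT/Q = |76.4 − 19.6|/17.2 = 3.302 K/W
Known resistances:
  R_conv,in = 1/(4πr²h) = 1/(4π·0.466²·1800) = 2.036×10^-4 K/W
  R_cast iron = (1/0.466 − 1/0.500)/(4πk) = 0.1459/(4π·60.6) = 1.916×10^-4 K/W
  R_polyurethane foam = (1/0.868 − 1/1.47)/(4πk) = 0.4718/(4π·0.0240) = 1.564 K/W
R_expanded polystyrene = ΣR − ΣR_known = 3.302 − 1.564 = 1.738 K/W
(1/r₁−1/r₂)/(4πk) = 1.738 ⇒ k = 0.8479/(4π·1.738) = 0.0388 W/m·K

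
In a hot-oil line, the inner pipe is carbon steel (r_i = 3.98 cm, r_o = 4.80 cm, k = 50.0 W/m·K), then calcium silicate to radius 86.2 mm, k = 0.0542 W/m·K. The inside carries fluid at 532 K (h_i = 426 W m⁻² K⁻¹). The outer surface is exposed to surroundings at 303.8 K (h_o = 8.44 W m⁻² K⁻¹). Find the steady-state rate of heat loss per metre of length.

Treat each layer as a resistance in series:
  R'_conv,in = 1/(2πr h) = 1/(2π·0.0398·426) = 0.009387 m·K/W
  R'_carbon steel = ln(0.0480/0.0398)/(2πk) = 0.1873/(2π·50.0) = 5.963×10^-4 m·K/W
  R'_calcium silicate = ln(0.0862/0.0480)/(2πk) = 0.5855/(2π·0.0542) = 1.719 m·K/W
  R'_conv,out = 1/(2πr h) = 1/(2π·0.0862·8.44) = 0.2188 m·K/W
ΣR = 0.009387 + 5.963×10^-4 + 1.719 + 0.2188 = 1.948 m·K/W
Q' = ΔT/ΣR = (532 K − 303.8 K)/1.948 = 117 W/m

Q' = 117 W/m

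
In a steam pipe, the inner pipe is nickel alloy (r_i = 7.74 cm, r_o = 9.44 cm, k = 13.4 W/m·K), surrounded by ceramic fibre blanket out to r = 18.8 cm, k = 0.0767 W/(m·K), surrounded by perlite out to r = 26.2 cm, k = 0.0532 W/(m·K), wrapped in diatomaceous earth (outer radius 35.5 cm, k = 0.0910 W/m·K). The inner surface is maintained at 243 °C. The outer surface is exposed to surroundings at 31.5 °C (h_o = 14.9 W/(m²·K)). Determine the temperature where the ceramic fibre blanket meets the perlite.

Resistance network (inner→outer):
  R'_nickel alloy = ln(0.0944/0.0774)/(2πk) = 0.1986/(2π·13.4) = 0.002358 m·K/W
  R'_ceramic fibre blanket = ln(0.188/0.0944)/(2πk) = 0.6889/(2π·0.0767) = 1.429 m·K/W
  R'_perlite = ln(0.262/0.188)/(2πk) = 0.3319/(2π·0.0532) = 0.9929 m·K/W
  R'_diatomaceous earth = ln(0.355/0.262)/(2πk) = 0.3038/(2π·0.0910) = 0.5313 m·K/W
  R'_conv,out = 1/(2πr h) = 1/(2π·0.355·14.9) = 0.03009 m·K/W
ΣR = 0.002358 + 1.429 + 0.9929 + 0.5313 + 0.03009 = 2.986 m·K/W
Q' = ΔT/ΣR = (243 °C − 31.5 °C)/2.986 = 70.83 W/m
From the inner boundary to the ceramic fibre blanket/perlite interface, ΣR_partial = 1.431 m·K/W.
T_interface = T_in − Q'·ΣR_partial = 243 °C − (70.83)(1.431) = 142 °C

T = 142 °C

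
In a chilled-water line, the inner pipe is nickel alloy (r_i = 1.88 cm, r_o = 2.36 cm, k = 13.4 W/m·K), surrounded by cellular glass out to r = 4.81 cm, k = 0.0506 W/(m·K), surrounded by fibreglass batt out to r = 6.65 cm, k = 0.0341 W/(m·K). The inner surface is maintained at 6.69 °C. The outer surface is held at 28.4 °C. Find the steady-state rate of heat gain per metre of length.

Q' = 5.78 W/m

Resistance network (inner→outer):
  R'_nickel alloy = ln(0.0236/0.0188)/(2πk) = 0.2274/(2π·13.4) = 0.002701 m·K/W
  R'_cellular glass = ln(0.0481/0.0236)/(2πk) = 0.7120/(2π·0.0506) = 2.240 m·K/W
  R'_fibreglass batt = ln(0.0665/0.0481)/(2πk) = 0.3239/(2π·0.0341) = 1.512 m·K/W
ΣR = 0.002701 + 2.240 + 1.512 = 3.755 m·K/W
Q' = ΔT/ΣR = (6.69 °C − 28.4 °C)/3.755 = -5.78 W/m
(Negative Q' ⇒ heat flows inward; heat gain = 5.78 W/m.)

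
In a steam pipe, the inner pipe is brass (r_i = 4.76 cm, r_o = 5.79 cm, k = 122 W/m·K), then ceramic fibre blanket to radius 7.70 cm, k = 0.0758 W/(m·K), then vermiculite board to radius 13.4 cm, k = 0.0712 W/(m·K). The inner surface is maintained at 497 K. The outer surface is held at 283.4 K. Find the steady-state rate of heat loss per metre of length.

Resistance network (inner→outer):
  R'_brass = ln(0.0579/0.0476)/(2πk) = 0.1959/(2π·122) = 2.555×10^-4 m·K/W
  R'_ceramic fibre blanket = ln(0.0770/0.0579)/(2πk) = 0.2851/(2π·0.0758) = 0.5986 m·K/W
  R'_vermiculite board = ln(0.134/0.0770)/(2πk) = 0.5540/(2π·0.0712) = 1.238 m·K/W
ΣR = 2.555×10^-4 + 0.5986 + 1.238 = 1.837 m·K/W
Q' = ΔT/ΣR = (497 K − 283.4 K)/1.837 = 116 W/m

Q' = 116 W/m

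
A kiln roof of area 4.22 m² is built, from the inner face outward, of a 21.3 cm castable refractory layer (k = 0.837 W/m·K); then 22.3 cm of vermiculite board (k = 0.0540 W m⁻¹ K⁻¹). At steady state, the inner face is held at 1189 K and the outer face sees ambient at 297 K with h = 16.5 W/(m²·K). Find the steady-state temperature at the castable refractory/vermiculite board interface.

T = 1138 K

Series thermal resistances, inner to outer:
  R_castable refractory = L/(kA) = 0.213/(0.837·4.22) = 0.06030 K/W
  R_vermiculite board = L/(kA) = 0.223/(0.0540·4.22) = 0.9786 K/W
  R_conv,out = 1/(hA) = 1/(16.5·4.22) = 0.01436 K/W
ΣR = 0.06030 + 0.9786 + 0.01436 = 1.053 K/W
Q = ΔT/ΣR = (1189 K − 297 K)/1.053 = 847.1 W
From the inner boundary to the castable refractory/vermiculite board interface, ΣR_partial = 0.06030 K/W.
T_interface = T_in − Q·ΣR_partial = 1189 K − (847.1)(0.06030) = 1138 K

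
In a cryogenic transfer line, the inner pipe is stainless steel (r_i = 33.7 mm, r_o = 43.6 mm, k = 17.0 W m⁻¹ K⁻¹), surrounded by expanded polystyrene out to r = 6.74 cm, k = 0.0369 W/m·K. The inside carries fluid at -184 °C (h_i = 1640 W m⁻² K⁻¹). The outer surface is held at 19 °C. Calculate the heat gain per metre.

Resistance network (inner→outer):
  R'_conv,in = 1/(2πr h) = 1/(2π·0.0337·1640) = 0.002880 m·K/W
  R'_stainless steel = ln(0.0436/0.0337)/(2πk) = 0.2576/(2π·17.0) = 0.002411 m·K/W
  R'_expanded polystyrene = ln(0.0674/0.0436)/(2πk) = 0.4356/(2π·0.0369) = 1.879 m·K/W
ΣR = 0.002880 + 0.002411 + 1.879 = 1.884 m·K/W
Q' = ΔT/ΣR = (-184 °C − 19 °C)/1.884 = -108 W/m
(Negative Q' ⇒ heat flows inward; heat gain = 108 W/m.)

Q' = 108 W/m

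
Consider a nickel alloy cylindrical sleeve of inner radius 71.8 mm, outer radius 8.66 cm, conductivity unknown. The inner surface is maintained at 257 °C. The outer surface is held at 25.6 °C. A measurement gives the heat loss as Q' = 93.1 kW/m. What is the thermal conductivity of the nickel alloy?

ΣR = ΔT/Q' = |257 − 25.6|/93100 = 0.002485 m·K/W
ln(r₂/r₁)/(2πk) = 0.002485 ⇒ k = 0.1874/(2π·0.002485) = 12.0 W/m·K

k = 12.0 W/m·K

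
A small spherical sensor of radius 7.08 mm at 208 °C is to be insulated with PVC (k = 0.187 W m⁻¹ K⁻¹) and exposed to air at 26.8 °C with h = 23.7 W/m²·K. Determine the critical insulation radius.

r_cr = 1.58 cm

For a sphere, r_cr = 2k_ins/h = 2·0.187/23.7 = 0.0158 m = 1.58 cm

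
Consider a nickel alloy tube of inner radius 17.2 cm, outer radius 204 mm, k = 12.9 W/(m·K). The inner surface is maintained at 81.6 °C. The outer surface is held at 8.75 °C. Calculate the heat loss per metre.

Q' = 34600 W/m

Q' = 2πk·ΔT/ln(r₂/r₁) = 2π × 12.9 × 72.85 / ln(0.204/0.172) = 34600 W/m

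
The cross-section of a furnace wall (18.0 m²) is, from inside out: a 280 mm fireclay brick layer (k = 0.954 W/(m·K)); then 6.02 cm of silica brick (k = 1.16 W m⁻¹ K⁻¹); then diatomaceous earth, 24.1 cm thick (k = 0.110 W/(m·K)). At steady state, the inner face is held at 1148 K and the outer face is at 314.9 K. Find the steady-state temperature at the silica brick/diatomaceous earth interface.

Treat each layer as a resistance in series:
  R_fireclay brick = L/(kA) = 0.280/(0.954·18.0) = 0.01631 K/W
  R_silica brick = L/(kA) = 0.0602/(1.16·18.0) = 0.002883 K/W
  R_diatomaceous earth = L/(kA) = 0.241/(0.110·18.0) = 0.1217 K/W
ΣR = 0.01631 + 0.002883 + 0.1217 = 0.1409 K/W
Q = ΔT/ΣR = (1148 K − 314.9 K)/0.1409 = 5913 W
From the inner boundary to the silica brick/diatomaceous earth interface, ΣR_partial = 0.01919 K/W.
T_interface = T_in − Q·ΣR_partial = 1148 K − (5913)(0.01919) = 1035 K

T = 1035 K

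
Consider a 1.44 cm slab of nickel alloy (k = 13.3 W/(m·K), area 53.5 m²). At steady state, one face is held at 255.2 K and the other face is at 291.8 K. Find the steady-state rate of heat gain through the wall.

Q = 1.81×10^6 W

Q = kA·ΔT/L = 13.3 × 53.5 × |255.2 K − 291.8 K| / 0.0144 = 1.81×10^6 W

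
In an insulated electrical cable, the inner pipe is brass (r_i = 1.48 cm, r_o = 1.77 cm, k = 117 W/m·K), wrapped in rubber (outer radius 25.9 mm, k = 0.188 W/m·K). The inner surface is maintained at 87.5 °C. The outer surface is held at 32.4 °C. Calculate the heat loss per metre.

Series thermal resistances, inner to outer:
  R'_brass = ln(0.0177/0.0148)/(2πk) = 0.1789/(2π·117) = 2.434×10^-4 m·K/W
  R'_rubber = ln(0.0259/0.0177)/(2πk) = 0.3807/(2π·0.188) = 0.3223 m·K/W
ΣR = 2.434×10^-4 + 0.3223 = 0.3225 m·K/W
Q' = ΔT/ΣR = (87.5 °C − 32.4 °C)/0.3225 = 171 W/m

Q' = 171 W/m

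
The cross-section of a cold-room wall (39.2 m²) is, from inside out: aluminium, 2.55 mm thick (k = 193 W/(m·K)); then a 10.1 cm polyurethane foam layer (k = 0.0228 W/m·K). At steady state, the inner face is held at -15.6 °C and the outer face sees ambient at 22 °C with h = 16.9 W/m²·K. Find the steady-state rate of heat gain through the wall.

Resistance network (inner→outer):
  R_aluminium = L/(kA) = 0.00255/(193·39.2) = 3.371×10^-7 K/W
  R_polyurethane foam = L/(kA) = 0.101/(0.0228·39.2) = 0.1130 K/W
  R_conv,out = 1/(hA) = 1/(16.9·39.2) = 0.001509 K/W
ΣR = 3.371×10^-7 + 0.1130 + 0.001509 = 0.1145 K/W
Q = ΔT/ΣR = (-15.6 °C − 22 °C)/0.1145 = -328 W
(Negative Q ⇒ heat flows inward; heat gain = 328 W.)

Q = 328 W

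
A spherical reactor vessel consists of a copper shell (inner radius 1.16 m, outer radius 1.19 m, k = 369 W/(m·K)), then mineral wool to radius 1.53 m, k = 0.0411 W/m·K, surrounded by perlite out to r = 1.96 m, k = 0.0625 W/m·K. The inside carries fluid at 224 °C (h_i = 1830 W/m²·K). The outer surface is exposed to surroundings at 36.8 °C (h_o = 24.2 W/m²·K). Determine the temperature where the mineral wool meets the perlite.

T = 99.8 °C

Treat each layer as a resistance in series:
  R_conv,in = 1/(4πr²h) = 1/(4π·1.16²·1830) = 3.232×10^-5 K/W
  R_copper = (1/1.16 − 1/1.19)/(4πk) = 0.02173/(4π·369) = 4.687×10^-6 K/W
  R_mineral wool = (1/1.19 − 1/1.53)/(4πk) = 0.1867/(4π·0.0411) = 0.3616 K/W
  R_perlite = (1/1.53 − 1/1.96)/(4πk) = 0.1434/(4π·0.0625) = 0.1826 K/W
  R_conv,out = 1/(4πr²h) = 1/(4π·1.96²·24.2) = 8.560×10^-4 K/W
ΣR = 3.232×10^-5 + 4.687×10^-6 + 0.3616 + 0.1826 + 8.560×10^-4 = 0.5451 K/W
Q = ΔT/ΣR = (224 °C − 36.8 °C)/0.5451 = 343.4 W
From the inner boundary to the mineral wool/perlite interface, ΣR_partial = 0.3616 K/W.
T_interface = T_in − Q·ΣR_partial = 224 °C − (343.4)(0.3616) = 99.8 °C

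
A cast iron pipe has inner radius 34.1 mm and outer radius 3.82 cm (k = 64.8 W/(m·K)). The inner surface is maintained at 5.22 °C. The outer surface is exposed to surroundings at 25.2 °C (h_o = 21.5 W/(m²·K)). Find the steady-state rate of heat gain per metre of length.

Q' = 103 W/m

Resistance network (inner→outer):
  R'_cast iron = ln(0.0382/0.0341)/(2πk) = 0.1135/(2π·64.8) = 2.789×10^-4 m·K/W
  R'_conv,out = 1/(2πr h) = 1/(2π·0.0382·21.5) = 0.1938 m·K/W
ΣR = 2.789×10^-4 + 0.1938 = 0.1941 m·K/W
Q' = ΔT/ΣR = (5.22 °C − 25.2 °C)/0.1941 = -103 W/m
(Negative Q' ⇒ heat flows inward; heat gain = 103 W/m.)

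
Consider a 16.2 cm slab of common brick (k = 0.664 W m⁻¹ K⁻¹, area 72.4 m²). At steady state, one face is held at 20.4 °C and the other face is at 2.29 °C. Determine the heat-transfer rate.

Q = 5370 W

Q = kA·ΔT/L = 0.664 × 72.4 × |20.4 °C − 2.29 °C| / 0.162 = 5370 W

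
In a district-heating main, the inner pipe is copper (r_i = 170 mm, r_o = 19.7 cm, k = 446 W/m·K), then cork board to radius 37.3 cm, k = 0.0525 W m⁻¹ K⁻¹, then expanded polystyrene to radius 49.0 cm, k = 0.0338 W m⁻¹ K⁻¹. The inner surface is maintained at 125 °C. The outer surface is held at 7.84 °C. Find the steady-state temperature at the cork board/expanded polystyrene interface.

Series thermal resistances, inner to outer:
  R'_copper = ln(0.197/0.170)/(2πk) = 0.1474/(2π·446) = 5.260×10^-5 m·K/W
  R'_cork board = ln(0.373/0.197)/(2πk) = 0.6384/(2π·0.0525) = 1.935 m·K/W
  R'_expanded polystyrene = ln(0.490/0.373)/(2πk) = 0.2728/(2π·0.0338) = 1.285 m·K/W
ΣR = 5.260×10^-5 + 1.935 + 1.285 = 3.220 m·K/W
Q' = ΔT/ΣR = (125 °C − 7.84 °C)/3.220 = 36.39 W/m
From the inner boundary to the cork board/expanded polystyrene interface, ΣR_partial = 1.935 m·K/W.
T_interface = T_in − Q'·ΣR_partial = 125 °C − (36.39)(1.935) = 54.6 °C

T = 54.6 °C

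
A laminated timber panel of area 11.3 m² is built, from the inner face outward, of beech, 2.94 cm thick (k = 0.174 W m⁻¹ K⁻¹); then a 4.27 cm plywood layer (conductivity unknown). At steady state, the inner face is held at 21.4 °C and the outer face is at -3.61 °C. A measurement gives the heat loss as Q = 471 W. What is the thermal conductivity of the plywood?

ΣR = ΔT/Q = |21.4 − -3.61|/471 = 0.05310 K/W
Known resistances:
  R_beech = L/(kA) = 0.0294/(0.174·11.3) = 0.01495 K/W
R_plywood = ΣR − ΣR_known = 0.05310 − 0.01495 = 0.03815 K/W
L/(kA) = 0.03815 ⇒ k = 0.0427/(0.03815·11.3) = 0.0991 W/m·K

k = 0.0991 W/m·K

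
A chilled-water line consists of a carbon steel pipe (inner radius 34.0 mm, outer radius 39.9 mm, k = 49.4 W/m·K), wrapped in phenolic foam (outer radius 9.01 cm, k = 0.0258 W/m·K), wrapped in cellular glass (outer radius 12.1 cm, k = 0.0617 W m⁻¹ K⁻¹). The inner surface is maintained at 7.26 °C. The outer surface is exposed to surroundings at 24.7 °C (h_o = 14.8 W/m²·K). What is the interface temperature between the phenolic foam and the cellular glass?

Resistance network (inner→outer):
  R'_carbon steel = ln(0.0399/0.0340)/(2πk) = 0.1600/(2π·49.4) = 5.155×10^-4 m·K/W
  R'_phenolic foam = ln(0.0901/0.0399)/(2πk) = 0.8145/(2π·0.0258) = 5.025 m·K/W
  R'_cellular glass = ln(0.121/0.0901)/(2πk) = 0.2949/(2π·0.0617) = 0.7606 m·K/W
  R'_conv,out = 1/(2πr h) = 1/(2π·0.121·14.8) = 0.08887 m·K/W
ΣR = 5.155×10^-4 + 5.025 + 0.7606 + 0.08887 = 5.875 m·K/W
Q' = ΔT/ΣR = (7.26 °C − 24.7 °C)/5.875 = -2.969 W/m
From the inner boundary to the phenolic foam/cellular glass interface, ΣR_partial = 5.026 m·K/W.
T_interface = T_in − Q'·ΣR_partial = 7.26 °C − (-2.969)(5.026) = 22.2 °C

T = 22.2 °C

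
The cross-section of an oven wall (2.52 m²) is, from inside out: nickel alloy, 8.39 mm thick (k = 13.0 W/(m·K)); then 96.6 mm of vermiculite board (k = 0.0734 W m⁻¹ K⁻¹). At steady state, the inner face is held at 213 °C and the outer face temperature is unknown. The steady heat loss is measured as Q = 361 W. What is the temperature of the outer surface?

T_out = 24.4 °C

Sum the resistances:
  R_nickel alloy = L/(kA) = 0.00839/(13.0·2.52) = 2.561×10^-4 K/W
  R_vermiculite board = L/(kA) = 0.0966/(0.0734·2.52) = 0.5223 K/W
ΣR = 0.5225 K/W
ΔT = Q·ΣR = 361 × 0.5225 = 188.6 K
Heat flows outward, so T_out = T_in − ΔT = 213 − 188.6 = 24.4 °C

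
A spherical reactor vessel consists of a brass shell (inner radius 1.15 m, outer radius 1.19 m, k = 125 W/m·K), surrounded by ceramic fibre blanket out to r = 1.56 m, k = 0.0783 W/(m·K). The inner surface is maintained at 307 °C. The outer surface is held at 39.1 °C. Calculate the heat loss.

Treat each layer as a resistance in series:
  R_brass = (1/1.15 − 1/1.19)/(4πk) = 0.02923/(4π·125) = 1.861×10^-5 K/W
  R_ceramic fibre blanket = (1/1.19 − 1/1.56)/(4πk) = 0.1993/(4π·0.0783) = 0.2026 K/W
ΣR = 1.861×10^-5 + 0.2026 = 0.2026 K/W
Q = ΔT/ΣR = (307 °C − 39.1 °C)/0.2026 = 1320 W

Q = 1320 W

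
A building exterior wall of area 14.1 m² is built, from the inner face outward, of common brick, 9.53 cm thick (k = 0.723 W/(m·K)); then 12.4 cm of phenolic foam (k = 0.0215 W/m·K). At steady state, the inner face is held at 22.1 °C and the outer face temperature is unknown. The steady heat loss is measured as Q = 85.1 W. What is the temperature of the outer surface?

Series resistances:
  R_common brick = L/(kA) = 0.0953/(0.723·14.1) = 0.009348 K/W
  R_phenolic foam = L/(kA) = 0.124/(0.0215·14.1) = 0.4090 K/W
ΣR = 0.4184 K/W
ΔT = Q·ΣR = 85.1 × 0.4184 = 35.61 K
Heat flows outward, so T_out = T_in − ΔT = 22.1 − 35.61 = -13.5 °C

T_out = -13.5 °C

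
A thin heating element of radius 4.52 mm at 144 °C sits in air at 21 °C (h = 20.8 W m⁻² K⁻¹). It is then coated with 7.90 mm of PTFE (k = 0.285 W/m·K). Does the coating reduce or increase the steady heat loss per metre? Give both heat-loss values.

Critical radius for a cylinder: r_cr = k/h = 0.0137 m = 1.37 cm.
Outer radius after coating: r₂ = 0.00452 + 0.00790 = 0.01242 m.
Since r₁ < r_cr and r₂ ≤ r_cr, the coating moves toward the maximum at r_cr — heat loss rises.
Bare: R = 1/(2πr₁h) = 1.693 m·K/W; Q = 123/1.693 = 72.7 W/m.
Coated: R = R_cond + R_conv = 1.181 m·K/W; Q = 123/1.181 = 104 W/m.

increases: 72.7 → 104 W/m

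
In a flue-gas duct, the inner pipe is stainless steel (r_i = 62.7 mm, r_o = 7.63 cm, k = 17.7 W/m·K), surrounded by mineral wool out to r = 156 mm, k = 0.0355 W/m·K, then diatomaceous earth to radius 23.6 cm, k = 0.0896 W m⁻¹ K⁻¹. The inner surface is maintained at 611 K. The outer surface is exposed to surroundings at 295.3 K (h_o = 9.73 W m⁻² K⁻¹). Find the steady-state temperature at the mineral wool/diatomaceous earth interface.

T = 358.6 K

Resistance network (inner→outer):
  R'_stainless steel = ln(0.0763/0.0627)/(2πk) = 0.1963/(2π·17.7) = 0.001765 m·K/W
  R'_mineral wool = ln(0.156/0.0763)/(2πk) = 0.7152/(2π·0.0355) = 3.206 m·K/W
  R'_diatomaceous earth = ln(0.236/0.156)/(2πk) = 0.4140/(2π·0.0896) = 0.7353 m·K/W
  R'_conv,out = 1/(2πr h) = 1/(2π·0.236·9.73) = 0.06931 m·K/W
ΣR = 0.001765 + 3.206 + 0.7353 + 0.06931 = 4.012 m·K/W
Q' = ΔT/ΣR = (611 K − 295.3 K)/4.012 = 78.69 W/m
From the inner boundary to the mineral wool/diatomaceous earth interface, ΣR_partial = 3.208 m·K/W.
T_interface = T_in − Q'·ΣR_partial = 611 K − (78.69)(3.208) = 358.6 K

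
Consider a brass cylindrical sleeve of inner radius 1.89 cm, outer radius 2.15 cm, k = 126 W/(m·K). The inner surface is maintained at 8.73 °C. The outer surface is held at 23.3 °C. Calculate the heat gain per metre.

Q' = 89.5 kW/m

Q' = 2πk·ΔT/ln(r₂/r₁) = 2π × 126 × 14.57 / ln(0.0215/0.0189) = 89500 W/m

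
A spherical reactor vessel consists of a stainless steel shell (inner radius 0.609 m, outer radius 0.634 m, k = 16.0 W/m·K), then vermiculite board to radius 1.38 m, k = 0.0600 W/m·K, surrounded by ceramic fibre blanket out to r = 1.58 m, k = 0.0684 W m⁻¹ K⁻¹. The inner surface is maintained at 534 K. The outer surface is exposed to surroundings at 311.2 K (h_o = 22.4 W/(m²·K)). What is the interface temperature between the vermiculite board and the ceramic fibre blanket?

Resistance network (inner→outer):
  R_stainless steel = (1/0.609 − 1/0.634)/(4πk) = 0.06475/(4π·16.0) = 3.220×10^-4 K/W
  R_vermiculite board = (1/0.634 − 1/1.38)/(4πk) = 0.8526/(4π·0.0600) = 1.131 K/W
  R_ceramic fibre blanket = (1/1.38 − 1/1.58)/(4πk) = 0.09173/(4π·0.0684) = 0.1067 K/W
  R_conv,out = 1/(4πr²h) = 1/(4π·1.58²·22.4) = 0.001423 K/W
ΣR = 3.220×10^-4 + 1.131 + 0.1067 + 0.001423 = 1.239 K/W
Q = ΔT/ΣR = (534 K − 311.2 K)/1.239 = 179.8 W
From the inner boundary to the vermiculite board/ceramic fibre blanket interface, ΣR_partial = 1.131 K/W.
T_interface = T_in − Q·ΣR_partial = 534 K − (179.8)(1.131) = 330.6 K

T = 330.6 K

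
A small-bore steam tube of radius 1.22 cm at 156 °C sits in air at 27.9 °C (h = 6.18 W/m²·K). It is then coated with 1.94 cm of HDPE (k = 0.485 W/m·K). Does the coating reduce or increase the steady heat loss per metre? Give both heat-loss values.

increases: 60.7 → 114 W/m

Critical radius for a cylinder: r_cr = k/h = 0.0785 m = 7.85 cm.
Outer radius after coating: r₂ = 0.0122 + 0.0194 = 0.0316 m.
Since r₁ < r_cr and r₂ ≤ r_cr, the coating moves toward the maximum at r_cr — heat loss rises.
Bare: R = 1/(2πr₁h) = 2.111 m·K/W; Q = 128.1/2.111 = 60.7 W/m.
Coated: R = R_cond + R_conv = 1.127 m·K/W; Q = 128.1/1.127 = 114 W/m.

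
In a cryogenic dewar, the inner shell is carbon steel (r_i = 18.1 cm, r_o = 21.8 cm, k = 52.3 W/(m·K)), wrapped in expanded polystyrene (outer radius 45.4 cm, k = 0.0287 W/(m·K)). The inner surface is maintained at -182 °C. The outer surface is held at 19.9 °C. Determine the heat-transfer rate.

Resistance network (inner→outer):
  R_carbon steel = (1/0.181 − 1/0.218)/(4πk) = 0.9377/(4π·52.3) = 0.001427 K/W
  R_expanded polystyrene = (1/0.218 − 1/0.454)/(4πk) = 2.385/(4π·0.0287) = 6.612 K/W
ΣR = 0.001427 + 6.612 = 6.613 K/W
Q = ΔT/ΣR = (-182 °C − 19.9 °C)/6.613 = -30.5 W
(Negative Q ⇒ heat flows inward; heat gain = 30.5 W.)

Q = 30.5 W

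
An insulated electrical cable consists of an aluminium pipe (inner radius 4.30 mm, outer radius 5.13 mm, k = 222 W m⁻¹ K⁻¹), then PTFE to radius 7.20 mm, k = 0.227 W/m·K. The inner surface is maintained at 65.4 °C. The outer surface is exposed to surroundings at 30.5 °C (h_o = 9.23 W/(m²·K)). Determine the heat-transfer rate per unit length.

Resistance network (inner→outer):
  R'_aluminium = ln(0.00513/0.00430)/(2πk) = 0.1765/(2π·222) = 1.265×10^-4 m·K/W
  R'_PTFE = ln(0.00720/0.00513)/(2πk) = 0.3390/(2π·0.227) = 0.2377 m·K/W
  R'_conv,out = 1/(2πr h) = 1/(2π·0.00720·9.23) = 2.395 m·K/W
ΣR = 1.265×10^-4 + 0.2377 + 2.395 = 2.633 m·K/W
Q' = ΔT/ΣR = (65.4 °C − 30.5 °C)/2.633 = 13.3 W/m

Q' = 13.3 W/m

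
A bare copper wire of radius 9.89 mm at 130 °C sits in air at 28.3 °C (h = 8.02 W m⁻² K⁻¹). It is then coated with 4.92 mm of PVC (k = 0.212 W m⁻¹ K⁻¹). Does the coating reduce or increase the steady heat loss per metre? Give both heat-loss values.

increases: 50.7 → 61.9 W/m

Critical radius for a cylinder: r_cr = k/h = 0.0264 m = 2.64 cm.
Outer radius after coating: r₂ = 0.00989 + 0.00492 = 0.01481 m.
Since r₁ < r_cr and r₂ ≤ r_cr, the coating moves toward the maximum at r_cr — heat loss rises.
Bare: R = 1/(2πr₁h) = 2.007 m·K/W; Q = 101.7/2.007 = 50.7 W/m.
Coated: R = R_cond + R_conv = 1.643 m·K/W; Q = 101.7/1.643 = 61.9 W/m.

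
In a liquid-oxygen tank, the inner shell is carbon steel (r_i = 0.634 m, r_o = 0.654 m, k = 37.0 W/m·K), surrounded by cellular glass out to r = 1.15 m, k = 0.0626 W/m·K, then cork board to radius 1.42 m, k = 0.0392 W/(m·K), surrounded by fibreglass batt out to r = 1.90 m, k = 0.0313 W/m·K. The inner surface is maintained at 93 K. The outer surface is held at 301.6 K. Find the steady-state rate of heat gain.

Resistance network (inner→outer):
  R_carbon steel = (1/0.634 − 1/0.654)/(4πk) = 0.04824/(4π·37.0) = 1.037×10^-4 K/W
  R_cellular glass = (1/0.654 − 1/1.15)/(4πk) = 0.6595/(4π·0.0626) = 0.8383 K/W
  R_cork board = (1/1.15 − 1/1.42)/(4πk) = 0.1653/(4π·0.0392) = 0.3356 K/W
  R_fibreglass batt = (1/1.42 − 1/1.90)/(4πk) = 0.1779/(4π·0.0313) = 0.4523 K/W
ΣR = 1.037×10^-4 + 0.8383 + 0.3356 + 0.4523 = 1.626 K/W
Q = ΔT/ΣR = (93 K − 301.6 K)/1.626 = -128 W
(Negative Q ⇒ heat flows inward; heat gain = 128 W.)

Q = 128 W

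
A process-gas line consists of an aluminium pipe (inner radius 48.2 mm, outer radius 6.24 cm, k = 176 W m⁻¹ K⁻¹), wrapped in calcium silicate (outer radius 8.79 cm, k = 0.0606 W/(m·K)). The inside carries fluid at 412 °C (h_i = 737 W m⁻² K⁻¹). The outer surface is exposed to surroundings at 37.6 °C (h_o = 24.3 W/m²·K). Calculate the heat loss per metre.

Series thermal resistances, inner to outer:
  R'_conv,in = 1/(2πr h) = 1/(2π·0.0482·737) = 0.004480 m·K/W
  R'_aluminium = ln(0.0624/0.0482)/(2πk) = 0.2582/(2π·176) = 2.335×10^-4 m·K/W
  R'_calcium silicate = ln(0.0879/0.0624)/(2πk) = 0.3426/(2π·0.0606) = 0.8999 m·K/W
  R'_conv,out = 1/(2πr h) = 1/(2π·0.0879·24.3) = 0.07451 m·K/W
ΣR = 0.004480 + 2.335×10^-4 + 0.8999 + 0.07451 = 0.9791 m·K/W
Q' = ΔT/ΣR = (412 °C − 37.6 °C)/0.9791 = 382 W/m

Q' = 382 W/m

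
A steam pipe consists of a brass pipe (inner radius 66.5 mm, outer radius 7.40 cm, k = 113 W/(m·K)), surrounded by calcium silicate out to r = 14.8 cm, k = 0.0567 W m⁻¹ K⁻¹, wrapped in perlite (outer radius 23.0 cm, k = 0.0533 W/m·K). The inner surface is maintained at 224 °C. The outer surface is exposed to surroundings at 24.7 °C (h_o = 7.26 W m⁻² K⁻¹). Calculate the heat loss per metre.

Q' = 59.4 W/m

Series thermal resistances, inner to outer:
  R'_brass = ln(0.0740/0.0665)/(2πk) = 0.1069/(2π·113) = 1.505×10^-4 m·K/W
  R'_calcium silicate = ln(0.148/0.0740)/(2πk) = 0.6931/(2π·0.0567) = 1.946 m·K/W
  R'_perlite = ln(0.230/0.148)/(2πk) = 0.4409/(2π·0.0533) = 1.316 m·K/W
  R'_conv,out = 1/(2πr h) = 1/(2π·0.230·7.26) = 0.09531 m·K/W
ΣR = 1.505×10^-4 + 1.946 + 1.316 + 0.09531 = 3.357 m·K/W
Q' = ΔT/ΣR = (224 °C − 24.7 °C)/3.357 = 59.4 W/m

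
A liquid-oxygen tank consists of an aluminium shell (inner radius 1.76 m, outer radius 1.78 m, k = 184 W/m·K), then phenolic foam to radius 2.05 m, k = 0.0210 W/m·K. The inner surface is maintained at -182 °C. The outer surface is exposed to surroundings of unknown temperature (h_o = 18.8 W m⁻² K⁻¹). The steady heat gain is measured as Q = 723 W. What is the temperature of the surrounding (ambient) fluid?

Series resistances:
  R_aluminium = (1/1.76 − 1/1.78)/(4πk) = 0.006384/(4π·184) = 2.761×10^-6 K/W
  R_phenolic foam = (1/1.78 − 1/2.05)/(4πk) = 0.07399/(4π·0.0210) = 0.2804 K/W
  R_conv,out = 1/(4πr²h) = 1/(4π·2.05²·18.8) = 0.001007 K/W
ΣR = 0.2814 K/W
ΔT = Q·ΣR = 723 × 0.2814 = 203.5 K
Heat flows inward, so T_out = T_in + ΔT = -182 + 203.5 = 21.5 °C

T_out = 21.5 °C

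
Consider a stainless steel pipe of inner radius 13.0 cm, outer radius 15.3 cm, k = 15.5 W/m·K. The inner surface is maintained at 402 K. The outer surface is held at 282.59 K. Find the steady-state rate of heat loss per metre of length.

Q' = 2πk·ΔT/ln(r₂/r₁) = 2π × 15.5 × 119.41 / ln(0.153/0.130) = 71400 W/m

Q' = 71.4 kW/m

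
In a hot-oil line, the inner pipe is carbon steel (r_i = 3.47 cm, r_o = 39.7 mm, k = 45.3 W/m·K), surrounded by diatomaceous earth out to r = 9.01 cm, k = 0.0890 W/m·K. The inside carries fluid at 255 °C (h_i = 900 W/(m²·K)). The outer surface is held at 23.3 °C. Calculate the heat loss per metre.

Series thermal resistances, inner to outer:
  R'_conv,in = 1/(2πr h) = 1/(2π·0.0347·900) = 0.005096 m·K/W
  R'_carbon steel = ln(0.0397/0.0347)/(2πk) = 0.1346/(2π·45.3) = 4.729×10^-4 m·K/W
  R'_diatomaceous earth = ln(0.0901/0.0397)/(2πk) = 0.8196/(2π·0.0890) = 1.466 m·K/W
ΣR = 0.005096 + 4.729×10^-4 + 1.466 = 1.472 m·K/W
Q' = ΔT/ΣR = (255 °C − 23.3 °C)/1.472 = 157 W/m

Q' = 157 W/m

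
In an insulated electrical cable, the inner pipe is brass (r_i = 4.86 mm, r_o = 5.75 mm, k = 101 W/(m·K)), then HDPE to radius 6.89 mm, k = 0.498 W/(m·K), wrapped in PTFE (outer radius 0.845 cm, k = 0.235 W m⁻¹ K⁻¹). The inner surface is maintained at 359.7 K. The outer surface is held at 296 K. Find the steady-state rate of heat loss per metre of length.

Q' = 325 W/m

Treat each layer as a resistance in series:
  R'_brass = ln(0.00575/0.00486)/(2πk) = 0.1682/(2π·101) = 2.650×10^-4 m·K/W
  R'_HDPE = ln(0.00689/0.00575)/(2πk) = 0.1809/(2π·0.498) = 0.05780 m·K/W
  R'_PTFE = ln(0.00845/0.00689)/(2πk) = 0.2041/(2π·0.235) = 0.1382 m·K/W
ΣR = 2.650×10^-4 + 0.05780 + 0.1382 = 0.1963 m·K/W
Q' = ΔT/ΣR = (359.7 K − 296 K)/0.1963 = 325 W/m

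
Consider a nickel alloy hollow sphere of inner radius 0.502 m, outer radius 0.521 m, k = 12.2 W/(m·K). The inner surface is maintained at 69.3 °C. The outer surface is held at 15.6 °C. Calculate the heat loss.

Q = 1.13×10^5 W

Q = 4πk·ΔT/(1/r₁ − 1/r₂) = 4π × 12.2 × 53.7 / (1/0.502 − 1/0.521) = 1.13×10^5 W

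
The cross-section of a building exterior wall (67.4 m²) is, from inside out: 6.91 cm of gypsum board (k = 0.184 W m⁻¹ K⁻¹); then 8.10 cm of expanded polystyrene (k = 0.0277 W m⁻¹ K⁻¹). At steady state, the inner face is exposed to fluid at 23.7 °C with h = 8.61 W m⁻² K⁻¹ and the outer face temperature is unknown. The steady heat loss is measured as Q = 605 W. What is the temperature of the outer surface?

Sum the resistances:
  R_conv,in = 1/(hA) = 1/(8.61·67.4) = 0.001723 K/W
  R_gypsum board = L/(kA) = 0.0691/(0.184·67.4) = 0.005572 K/W
  R_expanded polystyrene = L/(kA) = 0.0810/(0.0277·67.4) = 0.04339 K/W
ΣR = 0.05068 K/W
ΔT = Q·ΣR = 605 × 0.05068 = 30.66 K
Heat flows outward, so T_out = T_in − ΔT = 23.7 − 30.66 = -6.96 °C

T_out = -6.96 °C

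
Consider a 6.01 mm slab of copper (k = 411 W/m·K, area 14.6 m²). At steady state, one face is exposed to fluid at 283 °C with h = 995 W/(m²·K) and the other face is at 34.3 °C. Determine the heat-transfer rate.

Treat each layer as a resistance in series:
  R_conv,in = 1/(hA) = 1/(995·14.6) = 6.884×10^-5 K/W
  R_copper = L/(kA) = 0.00601/(411·14.6) = 1.002×10^-6 K/W
ΣR = 6.884×10^-5 + 1.002×10^-6 = 6.984×10^-5 K/W
Q = ΔT/ΣR = (283 °C − 34.3 °C)/6.984×10^-5 = 3.56×10^6 W

Q = 3.56×10^6 W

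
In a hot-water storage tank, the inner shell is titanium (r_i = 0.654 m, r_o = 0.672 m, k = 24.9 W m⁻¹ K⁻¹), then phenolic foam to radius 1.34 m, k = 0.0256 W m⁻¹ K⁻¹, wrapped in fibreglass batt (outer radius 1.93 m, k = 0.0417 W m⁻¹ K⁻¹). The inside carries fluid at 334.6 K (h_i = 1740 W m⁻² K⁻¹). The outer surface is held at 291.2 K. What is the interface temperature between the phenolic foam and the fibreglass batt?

T = 298.1 K

Treat each layer as a resistance in series:
  R_conv,in = 1/(4πr²h) = 1/(4π·0.654²·1740) = 1.069×10^-4 K/W
  R_titanium = (1/0.654 − 1/0.672)/(4πk) = 0.04096/(4π·24.9) = 1.309×10^-4 K/W
  R_phenolic foam = (1/0.672 − 1/1.34)/(4πk) = 0.7418/(4π·0.0256) = 2.306 K/W
  R_fibreglass batt = (1/1.34 − 1/1.93)/(4πk) = 0.2281/(4π·0.0417) = 0.4354 K/W
ΣR = 1.069×10^-4 + 1.309×10^-4 + 2.306 + 0.4354 = 2.742 K/W
Q = ΔT/ΣR = (334.6 K − 291.2 K)/2.742 = 15.83 W
From the inner boundary to the phenolic foam/fibreglass batt interface, ΣR_partial = 2.306 K/W.
T_interface = T_in − Q·ΣR_partial = 334.6 K − (15.83)(2.306) = 298.1 K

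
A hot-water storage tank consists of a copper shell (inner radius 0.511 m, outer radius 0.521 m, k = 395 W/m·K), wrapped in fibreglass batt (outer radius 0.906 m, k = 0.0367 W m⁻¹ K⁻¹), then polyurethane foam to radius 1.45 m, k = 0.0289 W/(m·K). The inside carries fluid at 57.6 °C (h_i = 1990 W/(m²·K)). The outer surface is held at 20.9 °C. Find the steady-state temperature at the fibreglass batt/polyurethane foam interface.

Resistance network (inner→outer):
  R_conv,in = 1/(4πr²h) = 1/(4π·0.511²·1990) = 1.531×10^-4 K/W
  R_copper = (1/0.511 − 1/0.521)/(4πk) = 0.03756/(4π·395) = 7.567×10^-6 K/W
  R_fibreglass batt = (1/0.521 − 1/0.906)/(4πk) = 0.8156/(4π·0.0367) = 1.769 K/W
  R_polyurethane foam = (1/0.906 − 1/1.45)/(4πk) = 0.4141/(4π·0.0289) = 1.140 K/W
ΣR = 1.531×10^-4 + 7.567×10^-6 + 1.769 + 1.140 = 2.909 K/W
Q = ΔT/ΣR = (57.6 °C − 20.9 °C)/2.909 = 12.62 W
From the inner boundary to the fibreglass batt/polyurethane foam interface, ΣR_partial = 1.769 K/W.
T_interface = T_in − Q·ΣR_partial = 57.6 °C − (12.62)(1.769) = 35.3 °C

T = 35.3 °C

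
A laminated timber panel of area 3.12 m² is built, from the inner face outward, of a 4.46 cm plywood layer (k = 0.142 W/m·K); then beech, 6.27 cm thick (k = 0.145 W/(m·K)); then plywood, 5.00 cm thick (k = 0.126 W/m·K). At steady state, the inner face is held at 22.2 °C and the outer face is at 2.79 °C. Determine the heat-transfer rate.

Q = 53.0 W

Series thermal resistances, inner to outer:
  R_plywood = L/(kA) = 0.0446/(0.142·3.12) = 0.1007 K/W
  R_beech = L/(kA) = 0.0627/(0.145·3.12) = 0.1386 K/W
  R_plywood = L/(kA) = 0.0500/(0.126·3.12) = 0.1272 K/W
ΣR = 0.1007 + 0.1386 + 0.1272 = 0.3665 K/W
Q = ΔT/ΣR = (22.2 °C − 2.79 °C)/0.3665 = 53.0 W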